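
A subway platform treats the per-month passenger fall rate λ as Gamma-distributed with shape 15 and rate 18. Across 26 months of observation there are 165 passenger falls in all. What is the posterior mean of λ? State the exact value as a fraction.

45/11

Total count 165 over total exposure 26 months.
Conjugate update: add total count to the shape and total exposure to the rate, giving Gamma(180, 44).
Posterior mean = α'/β' = 180/44 = 45/11.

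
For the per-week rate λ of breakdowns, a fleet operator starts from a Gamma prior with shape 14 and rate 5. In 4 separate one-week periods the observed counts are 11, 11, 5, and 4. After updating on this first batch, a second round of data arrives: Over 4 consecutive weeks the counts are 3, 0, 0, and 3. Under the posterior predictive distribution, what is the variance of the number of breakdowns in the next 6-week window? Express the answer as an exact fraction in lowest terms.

5814/169

Total count: 11 + 11 + 5 + 4 = 31.
Total exposure: 4 weeks.
After the first batch: Gamma(14 + 31, 5 + 4) = Gamma(45, 9).
Total count: 3 + 0 + 0 + 3 = 6.
Total exposure: 4 weeks.
After the second batch: Gamma(45 + 6, 9 + 4) = Gamma(51, 13).
The posterior predictive for a window of length T is Negative Binomial with variance T·α'·(β'+T)/β'² = 6·51·19/169 = 5814/169.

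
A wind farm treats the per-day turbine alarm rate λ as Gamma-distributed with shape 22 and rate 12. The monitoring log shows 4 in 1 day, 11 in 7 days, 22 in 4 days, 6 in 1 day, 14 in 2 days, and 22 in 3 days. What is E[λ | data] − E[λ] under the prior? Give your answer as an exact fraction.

23/15

Total count: 4 + 11 + 22 + 6 + 14 + 22 = 79.
Total exposure: 1 + 7 + 4 + 1 + 2 + 3 = 18 days.
The Gamma prior is conjugate for the Poisson rate, so λ | data ~ Gamma(22+79, 12+18) = Gamma(101, 30).
Posterior mean = 101/30 = 101/30; prior mean = 22/12 = 11/6. Difference = 101/30 − 11/6 = 23/15.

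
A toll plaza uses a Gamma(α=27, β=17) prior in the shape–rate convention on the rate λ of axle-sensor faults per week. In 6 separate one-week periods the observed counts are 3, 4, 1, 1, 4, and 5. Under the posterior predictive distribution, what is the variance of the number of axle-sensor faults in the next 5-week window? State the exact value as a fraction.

Total count: 3 + 4 + 1 + 1 + 4 + 5 = 18.
Total exposure: 6 weeks.
The Gamma prior is conjugate for the Poisson rate, so λ | data ~ Gamma(27+18, 17+6) = Gamma(45, 23).
The posterior predictive for a window of length T is Negative Binomial with variance T·α'·(β'+T)/β'² = 5·45·28/529 = 6300/529.

6300/529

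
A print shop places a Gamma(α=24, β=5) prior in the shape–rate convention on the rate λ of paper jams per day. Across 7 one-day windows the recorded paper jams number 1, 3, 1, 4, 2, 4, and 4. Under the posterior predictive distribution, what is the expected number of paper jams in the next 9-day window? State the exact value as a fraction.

Total count: 1 + 3 + 1 + 4 + 2 + 4 + 4 = 19.
Total exposure: 7 days.
Conjugate update: add total count to the shape and total exposure to the rate, giving Gamma(43, 12).
Predictive mean over a 9-day window = T·E[λ|data] = 9·43/12 = 129/4.

129/4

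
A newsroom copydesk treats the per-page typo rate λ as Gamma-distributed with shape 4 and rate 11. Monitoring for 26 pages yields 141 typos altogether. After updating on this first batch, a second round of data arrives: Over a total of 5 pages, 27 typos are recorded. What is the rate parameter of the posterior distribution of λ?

42

Total count 141 over total exposure 26 pages.
After the first batch: Gamma(4 + 141, 11 + 26) = Gamma(145, 37).
Total count 27 over total exposure 5 pages.
After the second batch: Gamma(145 + 27, 37 + 5) = Gamma(172, 42).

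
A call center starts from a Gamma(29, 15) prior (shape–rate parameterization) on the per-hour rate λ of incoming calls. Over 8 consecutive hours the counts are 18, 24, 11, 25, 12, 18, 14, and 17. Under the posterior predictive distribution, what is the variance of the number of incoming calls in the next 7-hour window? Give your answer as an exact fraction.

Total count: 18 + 24 + 11 + 25 + 12 + 18 + 14 + 17 = 139.
Total exposure: 8 hours.
The Gamma prior is conjugate for the Poisson rate, so λ | data ~ Gamma(29+139, 15+8) = Gamma(168, 23).
The posterior predictive for a window of length T is Negative Binomial with variance T·α'·(β'+T)/β'² = 7·168·30/529 = 35280/529.

35280/529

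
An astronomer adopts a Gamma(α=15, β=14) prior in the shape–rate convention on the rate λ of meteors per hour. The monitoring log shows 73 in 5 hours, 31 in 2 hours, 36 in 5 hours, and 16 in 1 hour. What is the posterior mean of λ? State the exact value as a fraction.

Total count: 73 + 31 + 36 + 16 = 156.
Total exposure: 5 + 2 + 5 + 1 = 13 hours.
The Gamma prior is conjugate for the Poisson rate, so λ | data ~ Gamma(15+156, 14+13) = Gamma(171, 27).
Posterior mean = α'/β' = 171/27 = 19/3.

19/3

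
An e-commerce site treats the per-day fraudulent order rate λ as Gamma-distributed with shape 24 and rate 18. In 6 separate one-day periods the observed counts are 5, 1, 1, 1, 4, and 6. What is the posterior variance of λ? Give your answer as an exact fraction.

Total count: 5 + 1 + 1 + 1 + 4 + 6 = 18.
Total exposure: 6 days.
Conjugate update: add total count to the shape and total exposure to the rate, giving Gamma(42, 24).
Posterior variance = α'/β'² = 42/576 = 7/96.

7/96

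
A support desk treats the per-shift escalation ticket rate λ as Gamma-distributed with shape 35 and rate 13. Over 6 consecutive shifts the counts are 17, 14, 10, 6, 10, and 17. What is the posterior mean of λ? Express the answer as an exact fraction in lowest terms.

109/19

Total count: 17 + 14 + 10 + 6 + 10 + 17 = 74.
Total exposure: 6 shifts.
Conjugate update: add total count to the shape and total exposure to the rate, giving Gamma(109, 19).
Posterior mean = α'/β' = 109/19.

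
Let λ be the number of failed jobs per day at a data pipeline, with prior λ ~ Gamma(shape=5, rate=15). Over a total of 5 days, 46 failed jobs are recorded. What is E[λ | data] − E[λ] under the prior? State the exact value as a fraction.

Total count 46 over total exposure 5 days.
Posterior: α' = 5 + 46 = 51, β' = 15 + 5 = 20.
Posterior mean = 51/20 = 51/20; prior mean = 5/15 = 1/3. Difference = 51/20 − 1/3 = 133/60.

133/60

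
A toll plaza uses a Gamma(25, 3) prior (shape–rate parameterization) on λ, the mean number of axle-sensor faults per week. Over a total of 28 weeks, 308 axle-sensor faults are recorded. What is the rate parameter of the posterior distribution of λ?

Total count 308 over total exposure 28 weeks.
The Gamma prior is conjugate for the Poisson rate, so λ | data ~ Gamma(25+308, 3+28) = Gamma(333, 31).

31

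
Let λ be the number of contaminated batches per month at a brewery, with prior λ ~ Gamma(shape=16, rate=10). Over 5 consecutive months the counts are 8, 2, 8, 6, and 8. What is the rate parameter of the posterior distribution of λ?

15

Total count: 8 + 2 + 8 + 6 + 8 = 32.
Total exposure: 5 months.
Conjugate update: add total count to the shape and total exposure to the rate, giving Gamma(48, 15).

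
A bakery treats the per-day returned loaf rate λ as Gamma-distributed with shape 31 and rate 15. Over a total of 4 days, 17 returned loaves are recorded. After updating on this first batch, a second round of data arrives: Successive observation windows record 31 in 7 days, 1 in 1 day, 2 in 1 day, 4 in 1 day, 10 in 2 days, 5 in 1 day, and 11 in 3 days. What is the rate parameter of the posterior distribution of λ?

Total count 17 over total exposure 4 days.
After the first batch: Gamma(31 + 17, 15 + 4) = Gamma(48, 19).
Total count: 31 + 1 + 2 + 4 + 10 + 5 + 11 = 64.
Total exposure: 7 + 1 + 1 + 1 + 2 + 1 + 3 = 16 days.
After the second batch: Gamma(48 + 64, 19 + 16) = Gamma(112, 35).

35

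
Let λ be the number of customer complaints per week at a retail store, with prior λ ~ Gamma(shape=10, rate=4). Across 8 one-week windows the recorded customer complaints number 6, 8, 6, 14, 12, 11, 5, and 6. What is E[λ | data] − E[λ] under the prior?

Total count: 6 + 8 + 6 + 14 + 12 + 11 + 5 + 6 = 68.
Total exposure: 8 weeks.
By Gamma–Poisson conjugacy, the posterior is Gamma(α + Σx, β + Σt) = Gamma(10 + 68, 4 + 8) = Gamma(78, 12).
Posterior mean = 78/12 = 13/2; prior mean = 10/4 = 5/2. Difference = 13/2 − 5/2 = 4.

4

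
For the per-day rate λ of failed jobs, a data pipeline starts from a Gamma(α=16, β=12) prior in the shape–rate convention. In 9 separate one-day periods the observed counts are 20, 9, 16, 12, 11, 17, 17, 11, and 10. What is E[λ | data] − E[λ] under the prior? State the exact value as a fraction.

37/7

Total count: 20 + 9 + 16 + 12 + 11 + 17 + 17 + 11 + 10 = 123.
Total exposure: 9 days.
By Gamma–Poisson conjugacy, the posterior is Gamma(α + Σx, β + Σt) = Gamma(16 + 123, 12 + 9) = Gamma(139, 21).
Posterior mean = 139/21 = 139/21; prior mean = 16/12 = 4/3. Difference = 139/21 − 4/3 = 37/7.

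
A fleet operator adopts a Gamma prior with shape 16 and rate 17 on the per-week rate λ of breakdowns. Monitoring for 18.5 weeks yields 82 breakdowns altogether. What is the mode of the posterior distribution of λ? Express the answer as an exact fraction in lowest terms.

Total count 82 over total exposure 18.5 weeks.
Conjugate update: add total count to the shape and total exposure to the rate, giving Gamma(98, 71/2).
Posterior mode = (α'−1)/β' = 97/(71/2) = 194/71.

194/71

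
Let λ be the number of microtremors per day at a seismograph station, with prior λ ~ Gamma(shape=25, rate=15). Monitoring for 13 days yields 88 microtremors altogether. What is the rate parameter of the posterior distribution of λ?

Total count 88 over total exposure 13 days.
Conjugate update: add total count to the shape and total exposure to the rate, giving Gamma(113, 28).

28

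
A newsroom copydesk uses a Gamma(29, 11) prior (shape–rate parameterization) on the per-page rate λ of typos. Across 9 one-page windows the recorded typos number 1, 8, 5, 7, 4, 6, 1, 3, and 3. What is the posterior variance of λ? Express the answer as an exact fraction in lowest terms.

Total count: 1 + 8 + 5 + 7 + 4 + 6 + 1 + 3 + 3 = 38.
Total exposure: 9 pages.
Posterior: α' = 29 + 38 = 67, β' = 11 + 9 = 20.
Posterior variance = α'/β'² = 67/400.

67/400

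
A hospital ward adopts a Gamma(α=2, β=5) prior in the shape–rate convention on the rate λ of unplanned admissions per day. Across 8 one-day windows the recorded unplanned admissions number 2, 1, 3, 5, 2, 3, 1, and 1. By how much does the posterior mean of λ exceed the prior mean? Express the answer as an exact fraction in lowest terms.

Total count: 2 + 1 + 3 + 5 + 2 + 3 + 1 + 1 = 18.
Total exposure: 8 days.
Conjugate update: add total count to the shape and total exposure to the rate, giving Gamma(20, 13).
Posterior mean = 20/13 = 20/13; prior mean = 2/5 = 2/5. Difference = 20/13 − 2/5 = 74/65.

74/65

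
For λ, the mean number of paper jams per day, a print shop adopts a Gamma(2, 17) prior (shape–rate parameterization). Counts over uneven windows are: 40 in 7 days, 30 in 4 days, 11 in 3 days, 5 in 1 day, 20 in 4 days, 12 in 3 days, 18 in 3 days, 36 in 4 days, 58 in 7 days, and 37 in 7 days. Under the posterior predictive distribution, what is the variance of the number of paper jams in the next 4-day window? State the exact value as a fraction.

4304/225

Total count: 40 + 30 + 11 + 5 + 20 + 12 + 18 + 36 + 58 + 37 = 267.
Total exposure: 7 + 4 + 3 + 1 + 4 + 3 + 3 + 4 + 7 + 7 = 43 days.
The Gamma prior is conjugate for the Poisson rate, so λ | data ~ Gamma(2+267, 17+43) = Gamma(269, 60).
The posterior predictive for a window of length T is Negative Binomial with variance T·α'·(β'+T)/β'² = 4·269·64/3600 = 4304/225.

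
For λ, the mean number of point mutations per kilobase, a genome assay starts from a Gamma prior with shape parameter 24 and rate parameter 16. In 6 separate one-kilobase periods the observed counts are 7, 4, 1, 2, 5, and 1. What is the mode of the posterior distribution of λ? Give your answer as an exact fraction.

43/22

Total count: 7 + 4 + 1 + 2 + 5 + 1 = 20.
Total exposure: 6 kilobases.
Conjugate update: add total count to the shape and total exposure to the rate, giving Gamma(44, 22).
Posterior mode = (α'−1)/β' = 43/22.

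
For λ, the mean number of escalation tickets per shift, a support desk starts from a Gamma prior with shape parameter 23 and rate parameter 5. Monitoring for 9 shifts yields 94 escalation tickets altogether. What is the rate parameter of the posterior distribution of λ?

14

Total count 94 over total exposure 9 shifts.
Posterior: α' = 23 + 94 = 117, β' = 5 + 9 = 14.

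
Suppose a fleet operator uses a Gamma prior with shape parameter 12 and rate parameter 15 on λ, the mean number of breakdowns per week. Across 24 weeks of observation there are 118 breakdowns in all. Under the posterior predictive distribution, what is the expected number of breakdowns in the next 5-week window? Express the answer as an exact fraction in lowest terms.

50/3

Total count 118 over total exposure 24 weeks.
Gamma(α, β) with Poisson data over total exposure Σt gives posterior Gamma(α+Σx, β+Σt) = Gamma(130, 39).
Predictive mean over a 5-week window = T·E[λ|data] = 5·130/39 = 50/3.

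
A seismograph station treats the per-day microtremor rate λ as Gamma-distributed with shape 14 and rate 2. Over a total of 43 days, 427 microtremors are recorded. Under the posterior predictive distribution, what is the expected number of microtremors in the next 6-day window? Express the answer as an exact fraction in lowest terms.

294/5

Total count 427 over total exposure 43 days.
By Gamma–Poisson conjugacy, the posterior is Gamma(α + Σx, β + Σt) = Gamma(14 + 427, 2 + 43) = Gamma(441, 45).
Predictive mean over a 6-day window = T·E[λ|data] = 6·441/45 = 294/5.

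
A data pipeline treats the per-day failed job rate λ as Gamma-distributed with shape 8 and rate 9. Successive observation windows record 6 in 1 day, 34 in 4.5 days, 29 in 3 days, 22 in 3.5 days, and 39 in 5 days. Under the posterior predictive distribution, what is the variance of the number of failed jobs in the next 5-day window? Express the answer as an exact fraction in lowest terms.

10695/338

Total count: 6 + 34 + 29 + 22 + 39 = 130.
Total exposure: 1 + 4.5 + 3 + 3.5 + 5 = 17 days.
By Gamma–Poisson conjugacy, the posterior is Gamma(α + Σx, β + Σt) = Gamma(8 + 130, 9 + 17) = Gamma(138, 26).
The posterior predictive for a window of length T is Negative Binomial with variance T·α'·(β'+T)/β'² = 5·138·31/676 = 10695/338.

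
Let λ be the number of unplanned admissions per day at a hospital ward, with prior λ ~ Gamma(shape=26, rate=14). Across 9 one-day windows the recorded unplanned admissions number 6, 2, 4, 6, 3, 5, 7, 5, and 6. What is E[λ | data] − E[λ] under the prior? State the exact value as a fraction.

191/161

Total count: 6 + 2 + 4 + 6 + 3 + 5 + 7 + 5 + 6 = 44.
Total exposure: 9 days.
Posterior: α' = 26 + 44 = 70, β' = 14 + 9 = 23.
Posterior mean = 70/23 = 70/23; prior mean = 26/14 = 13/7. Difference = 70/23 − 13/7 = 191/161.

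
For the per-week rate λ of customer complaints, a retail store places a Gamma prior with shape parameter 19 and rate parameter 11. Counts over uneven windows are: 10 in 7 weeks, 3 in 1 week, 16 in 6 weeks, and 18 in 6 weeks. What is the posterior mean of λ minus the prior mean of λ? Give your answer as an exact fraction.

137/341

Total count: 10 + 3 + 16 + 18 = 47.
Total exposure: 7 + 1 + 6 + 6 = 20 weeks.
The Gamma prior is conjugate for the Poisson rate, so λ | data ~ Gamma(19+47, 11+20) = Gamma(66, 31).
Posterior mean = 66/31 = 66/31; prior mean = 19/11 = 19/11. Difference = 66/31 − 19/11 = 137/341.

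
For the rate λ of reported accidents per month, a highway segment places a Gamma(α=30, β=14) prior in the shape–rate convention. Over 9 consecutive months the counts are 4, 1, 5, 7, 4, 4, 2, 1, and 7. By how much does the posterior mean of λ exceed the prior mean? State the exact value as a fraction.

110/161

Total count: 4 + 1 + 5 + 7 + 4 + 4 + 2 + 1 + 7 = 35.
Total exposure: 9 months.
By Gamma–Poisson conjugacy, the posterior is Gamma(α + Σx, β + Σt) = Gamma(30 + 35, 14 + 9) = Gamma(65, 23).
Posterior mean = 65/23 = 65/23; prior mean = 30/14 = 15/7. Difference = 65/23 − 15/7 = 110/161.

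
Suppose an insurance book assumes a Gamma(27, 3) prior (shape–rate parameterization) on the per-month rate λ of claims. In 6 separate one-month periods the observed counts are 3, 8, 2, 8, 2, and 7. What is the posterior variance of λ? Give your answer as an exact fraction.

Total count: 3 + 8 + 2 + 8 + 2 + 7 = 30.
Total exposure: 6 months.
Conjugate update: add total count to the shape and total exposure to the rate, giving Gamma(57, 9).
Posterior variance = α'/β'² = 57/81 = 19/27.

19/27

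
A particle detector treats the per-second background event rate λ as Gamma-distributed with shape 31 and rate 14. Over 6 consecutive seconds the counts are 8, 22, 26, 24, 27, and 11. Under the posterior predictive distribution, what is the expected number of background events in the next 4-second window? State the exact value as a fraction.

Total count: 8 + 22 + 26 + 24 + 27 + 11 = 118.
Total exposure: 6 seconds.
Conjugate update: add total count to the shape and total exposure to the rate, giving Gamma(149, 20).
Predictive mean over a 4-second window = T·E[λ|data] = 4·149/20 = 149/5.

149/5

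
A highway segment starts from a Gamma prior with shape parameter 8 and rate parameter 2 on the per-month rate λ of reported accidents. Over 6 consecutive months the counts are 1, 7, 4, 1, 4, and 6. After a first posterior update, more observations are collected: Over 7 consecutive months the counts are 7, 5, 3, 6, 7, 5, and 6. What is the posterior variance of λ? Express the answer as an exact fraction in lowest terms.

14/45

Total count: 1 + 7 + 4 + 1 + 4 + 6 = 23.
Total exposure: 6 months.
After the first batch: Gamma(8 + 23, 2 + 6) = Gamma(31, 8).
Total count: 7 + 5 + 3 + 6 + 7 + 5 + 6 = 39.
Total exposure: 7 months.
After the second batch: Gamma(31 + 39, 8 + 7) = Gamma(70, 15).
Posterior variance = α'/β'² = 70/225 = 14/45.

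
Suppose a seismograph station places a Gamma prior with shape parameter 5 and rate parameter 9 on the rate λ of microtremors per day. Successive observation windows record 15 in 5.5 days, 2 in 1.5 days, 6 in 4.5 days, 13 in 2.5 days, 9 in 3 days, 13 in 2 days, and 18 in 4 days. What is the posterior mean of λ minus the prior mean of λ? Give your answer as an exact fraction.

569/288

Total count: 15 + 2 + 6 + 13 + 9 + 13 + 18 = 76.
Total exposure: 5.5 + 1.5 + 4.5 + 2.5 + 3 + 2 + 4 = 23 days.
Gamma(α, β) with Poisson data over total exposure Σt gives posterior Gamma(α+Σx, β+Σt) = Gamma(81, 32).
Posterior mean = 81/32 = 81/32; prior mean = 5/9 = 5/9. Difference = 81/32 − 5/9 = 569/288.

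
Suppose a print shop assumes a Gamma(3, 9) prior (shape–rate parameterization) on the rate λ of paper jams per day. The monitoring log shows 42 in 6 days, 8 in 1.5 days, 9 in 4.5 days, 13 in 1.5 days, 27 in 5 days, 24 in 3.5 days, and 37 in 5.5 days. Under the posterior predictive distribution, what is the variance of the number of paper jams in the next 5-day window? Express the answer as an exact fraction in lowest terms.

135290/5329

Total count: 42 + 8 + 9 + 13 + 27 + 24 + 37 = 160.
Total exposure: 6 + 1.5 + 4.5 + 1.5 + 5 + 3.5 + 5.5 = 27.5 days.
By Gamma–Poisson conjugacy, the posterior is Gamma(α + Σx, β + Σt) = Gamma(3 + 160, 9 + 27.5) = Gamma(163, 73/2).
The posterior predictive for a window of length T is Negative Binomial with variance T·α'·(β'+T)/β'² = 5·163·(83/2)/(5329/4) = 135290/5329.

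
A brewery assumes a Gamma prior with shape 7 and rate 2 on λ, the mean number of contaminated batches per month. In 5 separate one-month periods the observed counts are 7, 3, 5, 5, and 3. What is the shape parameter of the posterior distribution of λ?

30

Total count: 7 + 3 + 5 + 5 + 3 = 23.
Total exposure: 5 months.
Gamma(α, β) with Poisson data over total exposure Σt gives posterior Gamma(α+Σx, β+Σt) = Gamma(30, 7).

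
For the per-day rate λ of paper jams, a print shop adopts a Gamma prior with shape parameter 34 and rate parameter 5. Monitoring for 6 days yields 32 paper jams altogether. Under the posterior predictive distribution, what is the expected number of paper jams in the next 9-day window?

54

Total count 32 over total exposure 6 days.
Gamma(α, β) with Poisson data over total exposure Σt gives posterior Gamma(α+Σx, β+Σt) = Gamma(66, 11).
Predictive mean over a 9-day window = T·E[λ|data] = 9·66/11 = 54.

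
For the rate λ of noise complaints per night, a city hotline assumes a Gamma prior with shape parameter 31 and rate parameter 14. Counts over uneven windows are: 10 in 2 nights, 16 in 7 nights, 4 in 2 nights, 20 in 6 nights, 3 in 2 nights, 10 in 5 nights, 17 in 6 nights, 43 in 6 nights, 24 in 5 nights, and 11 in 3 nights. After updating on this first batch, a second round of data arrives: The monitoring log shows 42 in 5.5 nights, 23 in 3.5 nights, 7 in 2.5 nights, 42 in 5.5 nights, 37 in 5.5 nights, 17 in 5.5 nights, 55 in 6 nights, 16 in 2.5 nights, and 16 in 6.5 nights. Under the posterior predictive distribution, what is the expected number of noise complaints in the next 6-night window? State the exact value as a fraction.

2664/101

Total count: 10 + 16 + 4 + 20 + 3 + 10 + 17 + 43 + 24 + 11 = 158.
Total exposure: 2 + 7 + 2 + 6 + 2 + 5 + 6 + 6 + 5 + 3 = 44 nights.
After the first batch: Gamma(31 + 158, 14 + 44) = Gamma(189, 58).
Total count: 42 + 23 + 7 + 42 + 37 + 17 + 55 + 16 + 16 = 255.
Total exposure: 5.5 + 3.5 + 2.5 + 5.5 + 5.5 + 5.5 + 6 + 2.5 + 6.5 = 43 nights.
After the second batch: Gamma(189 + 255, 58 + 43) = Gamma(444, 101).
Predictive mean over a 6-night window = T·E[λ|data] = 6·444/101 = 2664/101.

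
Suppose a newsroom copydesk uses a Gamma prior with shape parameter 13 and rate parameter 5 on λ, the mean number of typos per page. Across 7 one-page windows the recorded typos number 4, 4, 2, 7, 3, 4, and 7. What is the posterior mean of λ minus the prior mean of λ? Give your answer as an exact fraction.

16/15

Total count: 4 + 4 + 2 + 7 + 3 + 4 + 7 = 31.
Total exposure: 7 pages.
Posterior: α' = 13 + 31 = 44, β' = 5 + 7 = 12.
Posterior mean = 44/12 = 11/3; prior mean = 13/5 = 13/5. Difference = 11/3 − 13/5 = 16/15.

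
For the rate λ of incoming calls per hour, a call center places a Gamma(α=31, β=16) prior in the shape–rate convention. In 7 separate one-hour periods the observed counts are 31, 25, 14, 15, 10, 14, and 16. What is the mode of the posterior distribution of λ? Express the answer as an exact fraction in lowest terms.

155/23

Total count: 31 + 25 + 14 + 15 + 10 + 14 + 16 = 125.
Total exposure: 7 hours.
Gamma(α, β) with Poisson data over total exposure Σt gives posterior Gamma(α+Σx, β+Σt) = Gamma(156, 23).
Posterior mode = (α'−1)/β' = 155/23.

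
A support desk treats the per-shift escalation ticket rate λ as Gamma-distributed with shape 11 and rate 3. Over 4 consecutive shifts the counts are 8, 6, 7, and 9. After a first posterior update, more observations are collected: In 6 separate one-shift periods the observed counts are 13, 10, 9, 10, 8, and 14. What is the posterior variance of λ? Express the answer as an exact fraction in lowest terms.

105/169

Total count: 8 + 6 + 7 + 9 = 30.
Total exposure: 4 shifts.
After the first batch: Gamma(11 + 30, 3 + 4) = Gamma(41, 7).
Total count: 13 + 10 + 9 + 10 + 8 + 14 = 64.
Total exposure: 6 shifts.
After the second batch: Gamma(41 + 64, 7 + 6) = Gamma(105, 13).
Posterior variance = α'/β'² = 105/169.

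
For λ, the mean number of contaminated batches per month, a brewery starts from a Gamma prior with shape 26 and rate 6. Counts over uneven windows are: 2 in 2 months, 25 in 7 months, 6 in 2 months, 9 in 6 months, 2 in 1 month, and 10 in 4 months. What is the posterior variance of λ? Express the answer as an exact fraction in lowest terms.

5/49

Total count: 2 + 25 + 6 + 9 + 2 + 10 = 54.
Total exposure: 2 + 7 + 2 + 6 + 1 + 4 = 22 months.
The Gamma prior is conjugate for the Poisson rate, so λ | data ~ Gamma(26+54, 6+22) = Gamma(80, 28).
Posterior variance = α'/β'² = 80/784 = 5/49.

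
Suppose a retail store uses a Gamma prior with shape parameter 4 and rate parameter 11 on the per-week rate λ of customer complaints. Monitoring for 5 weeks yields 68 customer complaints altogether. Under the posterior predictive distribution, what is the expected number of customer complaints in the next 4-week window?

Total count 68 over total exposure 5 weeks.
The Gamma prior is conjugate for the Poisson rate, so λ | data ~ Gamma(4+68, 11+5) = Gamma(72, 16).
Predictive mean over a 4-week window = T·E[λ|data] = 4·72/16 = 18.

18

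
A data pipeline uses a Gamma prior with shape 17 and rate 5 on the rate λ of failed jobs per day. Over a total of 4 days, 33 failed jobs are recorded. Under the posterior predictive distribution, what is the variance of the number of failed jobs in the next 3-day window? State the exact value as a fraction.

Total count 33 over total exposure 4 days.
The Gamma prior is conjugate for the Poisson rate, so λ | data ~ Gamma(17+33, 5+4) = Gamma(50, 9).
The posterior predictive for a window of length T is Negative Binomial with variance T·α'·(β'+T)/β'² = 3·50·12/81 = 200/9.

200/9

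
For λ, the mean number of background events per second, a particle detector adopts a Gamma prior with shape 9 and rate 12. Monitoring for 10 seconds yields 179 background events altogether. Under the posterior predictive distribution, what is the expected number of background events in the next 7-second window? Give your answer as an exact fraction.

Total count 179 over total exposure 10 seconds.
Gamma(α, β) with Poisson data over total exposure Σt gives posterior Gamma(α+Σx, β+Σt) = Gamma(188, 22).
Predictive mean over a 7-second window = T·E[λ|data] = 7·188/22 = 658/11.

658/11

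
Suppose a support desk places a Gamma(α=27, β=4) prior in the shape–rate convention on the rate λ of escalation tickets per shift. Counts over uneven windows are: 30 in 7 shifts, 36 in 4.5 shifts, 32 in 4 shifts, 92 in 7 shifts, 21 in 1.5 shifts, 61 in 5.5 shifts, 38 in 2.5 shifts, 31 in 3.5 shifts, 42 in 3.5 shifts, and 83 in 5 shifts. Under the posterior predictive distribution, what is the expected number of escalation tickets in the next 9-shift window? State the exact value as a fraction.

1479/16

Total count: 30 + 36 + 32 + 92 + 21 + 61 + 38 + 31 + 42 + 83 = 466.
Total exposure: 7 + 4.5 + 4 + 7 + 1.5 + 5.5 + 2.5 + 3.5 + 3.5 + 5 = 44 shifts.
Posterior: α' = 27 + 466 = 493, β' = 4 + 44 = 48.
Predictive mean over a 9-shift window = T·E[λ|data] = 9·493/48 = 1479/16.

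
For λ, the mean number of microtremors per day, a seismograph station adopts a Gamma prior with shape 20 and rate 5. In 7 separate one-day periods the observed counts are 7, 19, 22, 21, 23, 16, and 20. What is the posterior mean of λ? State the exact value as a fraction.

Total count: 7 + 19 + 22 + 21 + 23 + 16 + 20 = 128.
Total exposure: 7 days.
Conjugate update: add total count to the shape and total exposure to the rate, giving Gamma(148, 12).
Posterior mean = α'/β' = 148/12 = 37/3.

37/3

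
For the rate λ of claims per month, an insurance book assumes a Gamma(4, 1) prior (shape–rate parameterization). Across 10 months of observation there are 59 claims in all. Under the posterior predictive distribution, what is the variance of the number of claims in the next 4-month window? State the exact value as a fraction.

Total count 59 over total exposure 10 months.
Gamma(α, β) with Poisson data over total exposure Σt gives posterior Gamma(α+Σx, β+Σt) = Gamma(63, 11).
The posterior predictive for a window of length T is Negative Binomial with variance T·α'·(β'+T)/β'² = 4·63·15/121 = 3780/121.

3780/121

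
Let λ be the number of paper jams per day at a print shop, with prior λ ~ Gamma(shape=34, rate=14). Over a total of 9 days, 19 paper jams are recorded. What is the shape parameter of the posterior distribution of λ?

Total count 19 over total exposure 9 days.
Gamma(α, β) with Poisson data over total exposure Σt gives posterior Gamma(α+Σx, β+Σt) = Gamma(53, 23).

53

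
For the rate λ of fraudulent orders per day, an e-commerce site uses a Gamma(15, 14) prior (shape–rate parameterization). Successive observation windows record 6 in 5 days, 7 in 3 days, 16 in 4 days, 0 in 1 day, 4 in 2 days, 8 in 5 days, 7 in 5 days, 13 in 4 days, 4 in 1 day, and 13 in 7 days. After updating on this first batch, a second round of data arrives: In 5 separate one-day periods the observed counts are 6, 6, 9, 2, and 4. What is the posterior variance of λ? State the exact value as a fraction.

Total count: 6 + 7 + 16 + 0 + 4 + 8 + 7 + 13 + 4 + 13 = 78.
Total exposure: 5 + 3 + 4 + 1 + 2 + 5 + 5 + 4 + 1 + 7 = 37 days.
After the first batch: Gamma(15 + 78, 14 + 37) = Gamma(93, 51).
Total count: 6 + 6 + 9 + 2 + 4 = 27.
Total exposure: 5 days.
After the second batch: Gamma(93 + 27, 51 + 5) = Gamma(120, 56).
Posterior variance = α'/β'² = 120/3136 = 15/392.

15/392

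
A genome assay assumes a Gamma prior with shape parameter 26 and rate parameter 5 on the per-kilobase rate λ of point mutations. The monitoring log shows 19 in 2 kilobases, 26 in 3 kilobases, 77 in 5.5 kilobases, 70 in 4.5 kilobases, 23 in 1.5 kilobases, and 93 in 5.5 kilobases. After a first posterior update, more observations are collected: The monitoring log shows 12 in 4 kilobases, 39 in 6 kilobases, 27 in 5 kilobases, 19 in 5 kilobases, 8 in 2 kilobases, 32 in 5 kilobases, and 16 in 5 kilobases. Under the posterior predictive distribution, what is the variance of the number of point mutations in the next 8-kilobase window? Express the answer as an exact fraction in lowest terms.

Total count: 19 + 26 + 77 + 70 + 23 + 93 = 308.
Total exposure: 2 + 3 + 5.5 + 4.5 + 1.5 + 5.5 = 22 kilobases.
After the first batch: Gamma(26 + 308, 5 + 22) = Gamma(334, 27).
Total count: 12 + 39 + 27 + 19 + 8 + 32 + 16 = 153.
Total exposure: 4 + 6 + 5 + 5 + 2 + 5 + 5 = 32 kilobases.
After the second batch: Gamma(334 + 153, 27 + 32) = Gamma(487, 59).
The posterior predictive for a window of length T is Negative Binomial with variance T·α'·(β'+T)/β'² = 8·487·67/3481 = 261032/3481.

261032/3481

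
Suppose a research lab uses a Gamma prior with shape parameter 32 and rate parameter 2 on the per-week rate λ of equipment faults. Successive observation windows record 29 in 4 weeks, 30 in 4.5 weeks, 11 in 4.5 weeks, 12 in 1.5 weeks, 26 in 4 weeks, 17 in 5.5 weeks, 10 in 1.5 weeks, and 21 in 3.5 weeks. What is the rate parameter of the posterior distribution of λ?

31

Total count: 29 + 30 + 11 + 12 + 26 + 17 + 10 + 21 = 156.
Total exposure: 4 + 4.5 + 4.5 + 1.5 + 4 + 5.5 + 1.5 + 3.5 = 29 weeks.
The Gamma prior is conjugate for the Poisson rate, so λ | data ~ Gamma(32+156, 2+29) = Gamma(188, 31).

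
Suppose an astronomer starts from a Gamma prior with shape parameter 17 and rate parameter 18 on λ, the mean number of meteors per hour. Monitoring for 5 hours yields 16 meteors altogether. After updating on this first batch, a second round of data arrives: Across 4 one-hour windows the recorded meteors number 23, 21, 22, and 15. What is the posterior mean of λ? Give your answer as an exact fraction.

Total count 16 over total exposure 5 hours.
After the first batch: Gamma(17 + 16, 18 + 5) = Gamma(33, 23).
Total count: 23 + 21 + 22 + 15 = 81.
Total exposure: 4 hours.
After the second batch: Gamma(33 + 81, 23 + 4) = Gamma(114, 27).
Posterior mean = α'/β' = 114/27 = 38/9.

38/9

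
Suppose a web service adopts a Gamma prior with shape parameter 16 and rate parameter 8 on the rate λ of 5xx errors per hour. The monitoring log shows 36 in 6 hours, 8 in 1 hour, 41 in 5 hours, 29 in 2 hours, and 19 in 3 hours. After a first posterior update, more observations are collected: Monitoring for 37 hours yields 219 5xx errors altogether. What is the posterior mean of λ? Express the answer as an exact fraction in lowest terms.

184/31

Total count: 36 + 8 + 41 + 29 + 19 = 133.
Total exposure: 6 + 1 + 5 + 2 + 3 = 17 hours.
After the first batch: Gamma(16 + 133, 8 + 17) = Gamma(149, 25).
Total count 219 over total exposure 37 hours.
After the second batch: Gamma(149 + 219, 25 + 37) = Gamma(368, 62).
Posterior mean = α'/β' = 368/62 = 184/31.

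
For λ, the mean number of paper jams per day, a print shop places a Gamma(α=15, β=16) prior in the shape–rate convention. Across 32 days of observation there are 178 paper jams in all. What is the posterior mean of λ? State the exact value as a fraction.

Total count 178 over total exposure 32 days.
Gamma(α, β) with Poisson data over total exposure Σt gives posterior Gamma(α+Σx, β+Σt) = Gamma(193, 48).
Posterior mean = α'/β' = 193/48.

193/48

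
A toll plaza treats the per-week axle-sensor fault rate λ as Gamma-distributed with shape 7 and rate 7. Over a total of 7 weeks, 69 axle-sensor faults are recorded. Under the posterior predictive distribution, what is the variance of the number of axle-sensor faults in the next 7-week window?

Total count 69 over total exposure 7 weeks.
Posterior: α' = 7 + 69 = 76, β' = 7 + 7 = 14.
The posterior predictive for a window of length T is Negative Binomial with variance T·α'·(β'+T)/β'² = 7·76·21/196 = 57.

57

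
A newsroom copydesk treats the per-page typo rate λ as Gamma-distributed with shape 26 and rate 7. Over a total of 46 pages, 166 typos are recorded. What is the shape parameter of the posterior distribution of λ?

192

Total count 166 over total exposure 46 pages.
Posterior: α' = 26 + 166 = 192, β' = 7 + 46 = 53.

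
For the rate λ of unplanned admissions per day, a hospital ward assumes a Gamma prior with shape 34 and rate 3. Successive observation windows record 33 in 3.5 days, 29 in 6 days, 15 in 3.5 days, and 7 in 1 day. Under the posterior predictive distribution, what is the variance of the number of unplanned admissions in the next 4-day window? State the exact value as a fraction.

9912/289

Total count: 33 + 29 + 15 + 7 = 84.
Total exposure: 3.5 + 6 + 3.5 + 1 = 14 days.
Conjugate update: add total count to the shape and total exposure to the rate, giving Gamma(118, 17).
The posterior predictive for a window of length T is Negative Binomial with variance T·α'·(β'+T)/β'² = 4·118·21/289 = 9912/289.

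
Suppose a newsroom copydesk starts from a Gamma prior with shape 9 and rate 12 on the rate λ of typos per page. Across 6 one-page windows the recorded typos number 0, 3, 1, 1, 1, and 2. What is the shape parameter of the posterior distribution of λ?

Total count: 0 + 3 + 1 + 1 + 1 + 2 = 8.
Total exposure: 6 pages.
Conjugate update: add total count to the shape and total exposure to the rate, giving Gamma(17, 18).

17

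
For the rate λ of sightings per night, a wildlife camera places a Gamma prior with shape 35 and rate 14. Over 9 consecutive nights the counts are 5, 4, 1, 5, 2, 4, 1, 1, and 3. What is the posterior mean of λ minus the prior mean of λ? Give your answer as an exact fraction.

7/46

Total count: 5 + 4 + 1 + 5 + 2 + 4 + 1 + 1 + 3 = 26.
Total exposure: 9 nights.
Posterior: α' = 35 + 26 = 61, β' = 14 + 9 = 23.
Posterior mean = 61/23 = 61/23; prior mean = 35/14 = 5/2. Difference = 61/23 − 5/2 = 7/46.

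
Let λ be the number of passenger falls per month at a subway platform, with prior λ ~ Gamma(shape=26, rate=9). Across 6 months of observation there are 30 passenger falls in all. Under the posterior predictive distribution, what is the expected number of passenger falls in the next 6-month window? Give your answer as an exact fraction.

112/5

Total count 30 over total exposure 6 months.
Posterior: α' = 26 + 30 = 56, β' = 9 + 6 = 15.
Predictive mean over a 6-month window = T·E[λ|data] = 6·56/15 = 112/5.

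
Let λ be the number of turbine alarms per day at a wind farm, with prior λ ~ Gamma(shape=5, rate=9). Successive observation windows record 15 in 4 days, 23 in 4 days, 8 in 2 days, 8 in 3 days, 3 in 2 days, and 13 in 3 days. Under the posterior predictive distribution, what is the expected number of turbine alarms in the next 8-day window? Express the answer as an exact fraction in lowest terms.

Total count: 15 + 23 + 8 + 8 + 3 + 13 = 70.
Total exposure: 4 + 4 + 2 + 3 + 2 + 3 = 18 days.
Gamma(α, β) with Poisson data over total exposure Σt gives posterior Gamma(α+Σx, β+Σt) = Gamma(75, 27).
Predictive mean over an 8-day window = T·E[λ|data] = 8·75/27 = 200/9.

200/9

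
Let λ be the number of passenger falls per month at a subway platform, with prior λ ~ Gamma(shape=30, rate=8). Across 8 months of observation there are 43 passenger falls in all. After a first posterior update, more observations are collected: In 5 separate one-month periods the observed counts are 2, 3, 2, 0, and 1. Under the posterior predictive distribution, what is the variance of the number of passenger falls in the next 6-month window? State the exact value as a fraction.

Total count 43 over total exposure 8 months.
After the first batch: Gamma(30 + 43, 8 + 8) = Gamma(73, 16).
Total count: 2 + 3 + 2 + 0 + 1 = 8.
Total exposure: 5 months.
After the second batch: Gamma(73 + 8, 16 + 5) = Gamma(81, 21).
The posterior predictive for a window of length T is Negative Binomial with variance T·α'·(β'+T)/β'² = 6·81·27/441 = 1458/49.

1458/49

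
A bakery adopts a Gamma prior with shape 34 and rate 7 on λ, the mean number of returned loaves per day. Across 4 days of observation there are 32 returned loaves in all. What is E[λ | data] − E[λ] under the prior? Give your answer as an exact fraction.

Total count 32 over total exposure 4 days.
By Gamma–Poisson conjugacy, the posterior is Gamma(α + Σx, β + Σt) = Gamma(34 + 32, 7 + 4) = Gamma(66, 11).
Posterior mean = 66/11 = 6; prior mean = 34/7 = 34/7. Difference = 6 − 34/7 = 8/7.

8/7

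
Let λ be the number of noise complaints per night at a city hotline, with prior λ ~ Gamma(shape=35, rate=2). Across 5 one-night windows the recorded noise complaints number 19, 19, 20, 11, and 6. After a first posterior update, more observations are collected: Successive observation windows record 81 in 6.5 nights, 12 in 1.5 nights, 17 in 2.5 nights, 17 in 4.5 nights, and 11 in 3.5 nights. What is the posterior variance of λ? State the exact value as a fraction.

992/2601

Total count: 19 + 19 + 20 + 11 + 6 = 75.
Total exposure: 5 nights.
After the first batch: Gamma(35 + 75, 2 + 5) = Gamma(110, 7).
Total count: 81 + 12 + 17 + 17 + 11 = 138.
Total exposure: 6.5 + 1.5 + 2.5 + 4.5 + 3.5 = 18.5 nights.
After the second batch: Gamma(110 + 138, 7 + 18.5) = Gamma(248, 51/2).
Posterior variance = α'/β'² = 248/(2601/4) = 992/2601.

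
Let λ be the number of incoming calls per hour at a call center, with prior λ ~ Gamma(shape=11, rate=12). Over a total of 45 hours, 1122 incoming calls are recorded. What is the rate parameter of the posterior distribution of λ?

57

Total count 1122 over total exposure 45 hours.
Posterior: α' = 11 + 1122 = 1133, β' = 12 + 45 = 57.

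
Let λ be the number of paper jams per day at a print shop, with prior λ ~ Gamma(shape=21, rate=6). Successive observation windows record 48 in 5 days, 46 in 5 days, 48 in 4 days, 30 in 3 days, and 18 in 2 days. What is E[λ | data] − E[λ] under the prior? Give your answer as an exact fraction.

247/50

Total count: 48 + 46 + 48 + 30 + 18 = 190.
Total exposure: 5 + 5 + 4 + 3 + 2 = 19 days.
Posterior: α' = 21 + 190 = 211, β' = 6 + 19 = 25.
Posterior mean = 211/25 = 211/25; prior mean = 21/6 = 7/2. Difference = 211/25 − 7/2 = 247/50.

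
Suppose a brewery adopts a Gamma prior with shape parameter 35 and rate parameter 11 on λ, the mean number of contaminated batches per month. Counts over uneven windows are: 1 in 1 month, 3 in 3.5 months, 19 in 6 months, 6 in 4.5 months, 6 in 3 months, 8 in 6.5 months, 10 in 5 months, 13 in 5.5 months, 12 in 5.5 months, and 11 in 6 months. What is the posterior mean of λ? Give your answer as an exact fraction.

248/115

Total count: 1 + 3 + 19 + 6 + 6 + 8 + 10 + 13 + 12 + 11 = 89.
Total exposure: 1 + 3.5 + 6 + 4.5 + 3 + 6.5 + 5 + 5.5 + 5.5 + 6 = 46.5 months.
Posterior: α' = 35 + 89 = 124, β' = 11 + 46.5 = 115/2.
Posterior mean = α'/β' = 124/(115/2) = 248/115.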